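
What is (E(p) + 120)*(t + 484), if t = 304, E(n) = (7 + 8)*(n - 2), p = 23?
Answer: 342780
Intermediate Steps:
E(n) = -30 + 15*n (E(n) = 15*(-2 + n) = -30 + 15*n)
(E(p) + 120)*(t + 484) = ((-30 + 15*23) + 120)*(304 + 484) = ((-30 + 345) + 120)*788 = (315 + 120)*788 = 435*788 = 342780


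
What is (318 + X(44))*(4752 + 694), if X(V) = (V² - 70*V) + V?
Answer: -4258772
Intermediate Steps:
X(V) = V² - 69*V
(318 + X(44))*(4752 + 694) = (318 + 44*(-69 + 44))*(4752 + 694) = (318 + 44*(-25))*5446 = (318 - 1100)*5446 = -782*5446 = -4258772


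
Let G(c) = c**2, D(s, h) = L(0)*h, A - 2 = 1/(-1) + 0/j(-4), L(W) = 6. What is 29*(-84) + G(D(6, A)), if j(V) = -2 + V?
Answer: -2400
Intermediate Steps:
A = 1 (A = 2 + (1/(-1) + 0/(-2 - 4)) = 2 + (1*(-1) + 0/(-6)) = 2 + (-1 + 0*(-1/6)) = 2 + (-1 + 0) = 2 - 1 = 1)
D(s, h) = 6*h
29*(-84) + G(D(6, A)) = 29*(-84) + (6*1)**2 = -2436 + 6**2 = -2436 + 36 = -2400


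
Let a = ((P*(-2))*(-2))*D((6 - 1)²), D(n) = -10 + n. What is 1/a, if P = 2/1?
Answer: 1/120 ≈ 0.0083333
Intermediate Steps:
P = 2 (P = 2*1 = 2)
a = 120 (a = ((2*(-2))*(-2))*(-10 + (6 - 1)²) = (-4*(-2))*(-10 + 5²) = 8*(-10 + 25) = 8*15 = 120)
1/a = 1/120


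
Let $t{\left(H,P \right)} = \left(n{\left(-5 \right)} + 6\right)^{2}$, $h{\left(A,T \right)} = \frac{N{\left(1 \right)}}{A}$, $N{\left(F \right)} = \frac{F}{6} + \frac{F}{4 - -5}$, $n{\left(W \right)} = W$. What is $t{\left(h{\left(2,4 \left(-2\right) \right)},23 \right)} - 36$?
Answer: $-35$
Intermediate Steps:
$N{\left(F \right)} = \frac{5 F}{18}$ ($N{\left(F \right)} = F \frac{1}{6} + \frac{F}{4 + 5} = \frac{F}{6} + \frac{F}{9} = \frac{5 F}{18}$)
$h{\left(A,T \right)} = \frac{5}{18 A}$ ($h{\left(A,T \right)} = \frac{\frac{5}{18} \cdot 1}{A} = \frac{5}{18 A}$)
$t{\left(H,P \right)} = 1$ ($t{\left(H,P \right)} = \left(-5 + 6\right)^{2} = 1^{2} = 1$)
$t{\left(h{\left(2,4 \left(-2\right) \right)},23 \right)} - 36 = 1 - 36 = -35$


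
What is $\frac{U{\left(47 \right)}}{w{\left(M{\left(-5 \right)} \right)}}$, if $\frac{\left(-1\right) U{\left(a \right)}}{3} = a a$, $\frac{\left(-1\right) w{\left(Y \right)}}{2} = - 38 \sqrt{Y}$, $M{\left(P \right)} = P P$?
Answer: $- \frac{6627}{380} \approx -17.439$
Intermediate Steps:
$M{\left(P \right)} = P^{2}$
$w{\left(Y \right)} = 76 \sqrt{Y}$ ($w{\left(Y \right)} = - 2 \left(- 38 \sqrt{Y}\right) = 76 \sqrt{Y}$)
$U{\left(a \right)} = - 3 a^{2}$ ($U{\left(a \right)} = - 3 a a = - 3 a^{2}$)
$\frac{U{\left(47 \right)}}{w{\left(M{\left(-5 \right)} \right)}} = \frac{\left(-3\right) 47^{2}}{76 \sqrt{\left(-5\right)^{2}}} = \frac{\left(-3\right) 2209}{76 \sqrt{25}} = - \frac{6627}{76 \cdot 5} = - \frac{6627}{380}$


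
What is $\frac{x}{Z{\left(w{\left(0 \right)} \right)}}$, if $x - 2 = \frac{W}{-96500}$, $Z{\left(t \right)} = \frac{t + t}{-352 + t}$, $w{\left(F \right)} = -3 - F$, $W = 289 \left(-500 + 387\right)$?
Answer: $\frac{5340549}{38600} \approx 138.36$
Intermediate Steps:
$W = -32657$ ($W = 289 \left(-113\right) = -32657$)
$Z{\left(t \right)} = \frac{2 t}{-352 + t}$
$x = \frac{225657}{96500}$ ($x = 2 - \frac{32657}{-96500} = 2 - - \frac{32657}{96500} = 2 + \frac{32657}{96500} = \frac{225657}{96500} \approx 2.3384$)
$\frac{x}{Z{\left(w{\left(0 \right)} \right)}} = \frac{225657}{96500 \frac{2 \left(-3 - 0\right)}{-352 - 3}} = \frac{225657}{96500 \frac{2 \left(-3 + 0\right)}{-352 + \left(-3 + 0\right)}} = \frac{225657}{96500 \cdot 2 \left(-3\right) \frac{1}{-352 - 3}} = \frac{225657}{96500 \cdot 2 \left(-3\right) \frac{1}{-355}} = \frac{225657}{96500 \cdot 2 \left(-3\right) \left(- \frac{1}{355}\right)} = \frac{225657}{96500 \cdot \frac{6}{355}} = \frac{225657}{96500} \cdot \frac{355}{6} = \frac{5340549}{38600}$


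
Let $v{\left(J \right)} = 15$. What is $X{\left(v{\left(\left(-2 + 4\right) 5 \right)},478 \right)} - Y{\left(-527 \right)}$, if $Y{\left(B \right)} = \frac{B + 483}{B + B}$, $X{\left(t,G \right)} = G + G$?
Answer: $\frac{503790}{527} \approx 955.96$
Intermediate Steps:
$X{\left(t,G \right)} = 2 G$
$Y{\left(B \right)} = \frac{483 + B}{2 B}$
$X{\left(v{\left(\left(-2 + 4\right) 5 \right)},478 \right)} - Y{\left(-527 \right)} = 2 \cdot 478 - \frac{483 - 527}{2 \left(-527\right)} = 956 - \frac{1}{2} \left(- \frac{1}{527}\right) \left(-44\right) = 956 - \frac{22}{527} = \frac{503790}{527}$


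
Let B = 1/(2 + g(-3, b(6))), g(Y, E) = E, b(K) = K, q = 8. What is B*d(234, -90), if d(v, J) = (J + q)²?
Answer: 1681/2 ≈ 840.50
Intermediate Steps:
d(v, J) = (8 + J)² (d(v, J) = (J + 8)² = (8 + J)²)
B = ⅛ (B = 1/(2 + 6) = 1/8 = ⅛ ≈ 0.12500)
B*d(234, -90) = (8 - 90)²/8 = (⅛)*(-82)² = (⅛)*6724 = 1681/2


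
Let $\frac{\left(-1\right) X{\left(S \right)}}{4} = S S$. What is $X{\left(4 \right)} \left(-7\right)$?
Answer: $448$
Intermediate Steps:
$X{\left(S \right)} = - 4 S^{2}$ ($X{\left(S \right)} = - 4 S S = - 4 S^{2}$)
$X{\left(4 \right)} \left(-7\right) = - 4 \cdot 4^{2} \left(-7\right) = \left(-4\right) 16 \left(-7\right) = \left(-64\right) \left(-7\right) = 448$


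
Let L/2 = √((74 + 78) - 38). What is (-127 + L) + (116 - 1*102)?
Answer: -113 + 2*√114 ≈ -91.646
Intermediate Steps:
L = 2*√114 (L = 2*√((74 + 78) - 38) = 2*√(152 - 38) = 2*√114 ≈ 21.354)
(-127 + L) + (116 - 1*102) = (-127 + 2*√114) + (116 - 1*102) = (-127 + 2*√114) + (116 - 102) = (-127 + 2*√114) + 14 = -113 + 2*√114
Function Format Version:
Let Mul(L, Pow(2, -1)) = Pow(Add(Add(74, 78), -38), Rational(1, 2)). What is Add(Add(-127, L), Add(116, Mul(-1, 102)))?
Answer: Add(-113, Mul(2, Pow(114, Rational(1, 2)))) ≈ -91.646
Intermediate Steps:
L = Mul(2, Pow(114, Rational(1, 2))) (L = Mul(2, Pow(Add(Add(74, 78), -38), Rational(1, 2))) = Mul(2, Pow(Add(152, -38), Rational(1, 2))) = Mul(2, Pow(114, Rational(1, 2))) ≈ 21.354)
Add(Add(-127, L), Add(116, Mul(-1, 102))) = Add(Add(-127, Mul(2, Pow(114, Rational(1, 2)))), Add(116, Mul(-1, 102))) = Add(Add(-127, Mul(2, Pow(114, Rational(1, 2)))), Add(116, -102)) = Add(Add(-127, Mul(2, Pow(114, Rational(1, 2)))), 14) = Add(-113, Mul(2, Pow(114, Rational(1, 2))))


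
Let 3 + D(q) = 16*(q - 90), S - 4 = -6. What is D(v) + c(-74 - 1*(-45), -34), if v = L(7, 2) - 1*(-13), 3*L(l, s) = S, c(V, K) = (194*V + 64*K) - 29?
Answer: -27230/3 ≈ -9076.7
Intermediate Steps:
S = -2 (S = 4 - 6 = -2)
c(V, K) = -29 + 64*K + 194*V (c(V, K) = (64*K + 194*V) - 29 = -29 + 64*K + 194*V)
L(l, s) = -⅔ (L(l, s) = (⅓)*(-2) = -⅔)
v = 37/3 (v = -⅔ - 1*(-13) = -⅔ + 13 = 37/3 ≈ 12.333)
D(q) = -1443 + 16*q (D(q) = -3 + 16*(q - 90) = -3 + 16*(-90 + q) = -3 + (-1440 + 16*q) = -1443 + 16*q)
D(v) + c(-74 - 1*(-45), -34) = (-1443 + 16*(37/3)) + (-29 + 64*(-34) + 194*(-74 - 1*(-45))) = (-1443 + 592/3) + (-29 - 2176 + 194*(-74 + 45)) = -3737/3 + (-29 - 2176 + 194*(-29)) = -3737/3 + (-29 - 2176 - 5626) = -3737/3 - 7831 = -27230/3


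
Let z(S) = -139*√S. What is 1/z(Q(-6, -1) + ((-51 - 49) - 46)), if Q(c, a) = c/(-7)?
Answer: I*√1778/70612 ≈ 0.00059716*I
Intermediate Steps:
Q(c, a) = -c/7 (Q(c, a) = c*(-⅐) = -c/7)
1/z(Q(-6, -1) + ((-51 - 49) - 46)) = 1/(-139*√(-⅐*(-6) + ((-51 - 49) - 46))) = 1/(-139*√(6/7 + (-100 - 46))) = 1/(-139*√(6/7 - 146)) = 1/(-278*I*√1778/7) = I*√1778/70612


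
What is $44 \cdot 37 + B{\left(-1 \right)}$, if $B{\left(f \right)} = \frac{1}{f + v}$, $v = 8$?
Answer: $\frac{11397}{7} \approx 1628.1$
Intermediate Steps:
$B{\left(f \right)} = \frac{1}{8 + f}$ ($B{\left(f \right)} = \frac{1}{f + 8} = \frac{1}{8 + f}$)
$44 \cdot 37 + B{\left(-1 \right)} = 44 \cdot 37 + \frac{1}{8 - 1} = 1628 + \frac{1}{7} = \frac{11397}{7}$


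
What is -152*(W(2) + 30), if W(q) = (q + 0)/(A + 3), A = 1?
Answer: -4636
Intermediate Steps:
W(q) = q/4 (W(q) = (q + 0)/(1 + 3) = q/4)
-152*(W(2) + 30) = -152*((1/4)*2 + 30) = -152*(1/2 + 30) = -152*61/2 = -4636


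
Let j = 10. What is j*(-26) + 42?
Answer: -218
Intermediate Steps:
j*(-26) + 42 = 10*(-26) + 42 = -260 + 42 = -218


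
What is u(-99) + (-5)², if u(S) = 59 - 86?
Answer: -2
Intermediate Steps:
u(S) = -27
u(-99) + (-5)² = -27 + (-5)² = -27 + 25 = -2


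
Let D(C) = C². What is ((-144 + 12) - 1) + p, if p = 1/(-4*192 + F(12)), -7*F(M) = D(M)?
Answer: -734167/5520 ≈ -133.00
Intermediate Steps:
F(M) = -M²/7
p = -7/5520 (p = 1/(-4*192 - ⅐*12²) = 1/(-768 - ⅐*144) = 1/(-768 - 144/7) = 1/(-5520/7) = -7/5520 ≈ -0.0012681)
((-144 + 12) - 1) + p = ((-144 + 12) - 1) - 7/5520 = (-132 - 1) - 7/5520 = -133 - 7/5520 = -734167/5520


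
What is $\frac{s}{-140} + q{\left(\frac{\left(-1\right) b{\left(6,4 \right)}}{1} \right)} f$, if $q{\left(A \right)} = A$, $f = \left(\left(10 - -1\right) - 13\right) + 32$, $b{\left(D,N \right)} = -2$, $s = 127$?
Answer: $\frac{8273}{140} \approx 59.093$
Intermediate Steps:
$f = 30$ ($f = \left(\left(10 + 1\right) - 13\right) + 32 = \left(11 - 13\right) + 32 = -2 + 32 = 30$)
$\frac{s}{-140} + q{\left(\frac{\left(-1\right) b{\left(6,4 \right)}}{1} \right)} f = \frac{127}{-140} + \frac{\left(-1\right) \left(-2\right)}{1} \cdot 30 = 127 \left(- \frac{1}{140}\right) + 2 \cdot 1 \cdot 30 = - \frac{127}{140} + 2 \cdot 30 = - \frac{127}{140} + 60 = \frac{8273}{140}$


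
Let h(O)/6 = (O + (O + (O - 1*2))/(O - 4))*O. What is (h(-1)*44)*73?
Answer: 19272/5 ≈ 3854.4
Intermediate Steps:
h(O) = 6*O*(O + (-2 + 2*O)/(-4 + O)) (h(O) = 6*((O + (O + (O - 1*2))/(O - 4))*O) = 6*((O + (O + (O - 2))/(-4 + O))*O) = 6*((O + (O + (-2 + O))/(-4 + O))*O) = 6*((O + (-2 + 2*O)/(-4 + O))*O) = 6*(O*(O + (-2 + 2*O)/(-4 + O))) = 6*O*(O + (-2 + 2*O)/(-4 + O)))
(h(-1)*44)*73 = ((6*(-1)*(-2 + (-1)² - 2*(-1))/(-4 - 1))*44)*73 = ((6*(-1)*(-2 + 1 + 2)/(-5))*44)*73 = ((6*(-1)*(-⅕)*1)*44)*73 = ((6/5)*44)*73 = (264/5)*73 = 19272/5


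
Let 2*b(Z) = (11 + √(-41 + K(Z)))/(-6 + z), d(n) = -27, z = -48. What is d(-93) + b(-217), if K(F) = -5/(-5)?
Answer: -2927/108 - I*√10/54 ≈ -27.102 - 0.058561*I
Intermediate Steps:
K(F) = 1 (K(F) = -5*(-⅕) = 1)
b(Z) = -11/108 - I*√10/54 (b(Z) = ((11 + √(-41 + 1))/(-6 - 48))/2 = ((11 + √(-40))/(-54))/2 = ((11 + 2*I*√10)*(-1/54))/2 = (-11/54 - I*√10/27)/2 = -11/108 - I*√10/54)
d(-93) + b(-217) = -27 + (-11/108 - I*√10/54) = -2927/108 - I*√10/54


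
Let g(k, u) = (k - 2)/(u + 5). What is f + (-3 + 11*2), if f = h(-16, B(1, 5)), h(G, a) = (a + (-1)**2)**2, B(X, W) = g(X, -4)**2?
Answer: 23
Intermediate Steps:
g(k, u) = (-2 + k)/(5 + u)
B(X, W) = (-2 + X)**2 (B(X, W) = ((-2 + X)/(5 - 4))**2 = ((-2 + X)/1)**2 = (1*(-2 + X))**2 = (-2 + X)**2)
h(G, a) = (1 + a)**2 (h(G, a) = (a + 1)**2 = (1 + a)**2)
f = 4 (f = (1 + (-2 + 1)**2)**2 = (1 + (-1)**2)**2 = (1 + 1)**2 = 2**2 = 4)
f + (-3 + 11*2) = 4 + (-3 + 11*2) = 4 + (-3 + 22) = 4 + 19 = 23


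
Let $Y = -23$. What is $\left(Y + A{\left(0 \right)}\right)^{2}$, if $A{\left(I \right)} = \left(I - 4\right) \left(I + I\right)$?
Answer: $529$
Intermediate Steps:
$A{\left(I \right)} = 2 I \left(-4 + I\right)$ ($A{\left(I \right)} = \left(-4 + I\right) 2 I = 2 I \left(-4 + I\right)$)
$\left(Y + A{\left(0 \right)}\right)^{2} = \left(-23 + 2 \cdot 0 \left(-4 + 0\right)\right)^{2} = \left(-23 + 2 \cdot 0 \left(-4\right)\right)^{2} = \left(-23 + 0\right)^{2} = \left(-23\right)^{2} = 529$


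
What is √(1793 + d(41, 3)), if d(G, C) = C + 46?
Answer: √1842 ≈ 42.919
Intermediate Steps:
d(G, C) = 46 + C
√(1793 + d(41, 3)) = √(1793 + (46 + 3)) = √(1793 + 49) = √1842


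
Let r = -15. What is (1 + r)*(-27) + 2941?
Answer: 3319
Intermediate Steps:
(1 + r)*(-27) + 2941 = (1 - 15)*(-27) + 2941 = -14*(-27) + 2941 = 378 + 2941 = 3319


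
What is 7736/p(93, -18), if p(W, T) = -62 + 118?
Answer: 967/7 ≈ 138.14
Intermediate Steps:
p(W, T) = 56
7736/p(93, -18) = 7736/56 = 7736*(1/56) = 967/7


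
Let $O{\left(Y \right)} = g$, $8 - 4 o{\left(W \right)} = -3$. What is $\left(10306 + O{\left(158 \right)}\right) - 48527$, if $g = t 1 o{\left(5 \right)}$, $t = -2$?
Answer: $- \frac{76453}{2} \approx -38227.0$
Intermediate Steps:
$o{\left(W \right)} = \frac{11}{4}$ ($o{\left(W \right)} = 2 - - \frac{3}{4} = 2 + \frac{3}{4} = \frac{11}{4}$)
$g = - \frac{11}{2}$ ($g = \left(-2\right) 1 \cdot \frac{11}{4} = \left(-2\right) \frac{11}{4} = - \frac{11}{2} \approx -5.5$)
$O{\left(Y \right)} = - \frac{11}{2}$
$\left(10306 + O{\left(158 \right)}\right) - 48527 = \left(10306 - \frac{11}{2}\right) - 48527 = \frac{20601}{2} - 48527 = - \frac{76453}{2}$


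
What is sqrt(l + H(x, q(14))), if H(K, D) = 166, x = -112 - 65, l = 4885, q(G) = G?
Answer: sqrt(5051) ≈ 71.070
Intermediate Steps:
x = -177
sqrt(l + H(x, q(14))) = sqrt(4885 + 166) = sqrt(5051)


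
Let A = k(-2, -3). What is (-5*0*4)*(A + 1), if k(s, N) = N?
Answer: 0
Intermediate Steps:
A = -3
(-5*0*4)*(A + 1) = (-5*0*4)*(-3 + 1) = (0*4)*(-2) = 0*(-2) = 0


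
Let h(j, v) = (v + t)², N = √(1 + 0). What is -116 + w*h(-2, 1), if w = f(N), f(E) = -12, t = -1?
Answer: -116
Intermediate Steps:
N = 1 (N = √1 = 1)
h(j, v) = (-1 + v)² (h(j, v) = (v - 1)² = (-1 + v)²)
w = -12
-116 + w*h(-2, 1) = -116 - 12*(-1 + 1)² = -116 - 12*0² = -116 - 12*0 = -116 + 0 = -116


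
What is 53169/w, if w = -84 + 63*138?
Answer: 17723/2870 ≈ 6.1753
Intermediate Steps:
w = 8610 (w = -84 + 8694 = 8610)
53169/w = 53169/8610 = 53169*(1/8610) = 17723/2870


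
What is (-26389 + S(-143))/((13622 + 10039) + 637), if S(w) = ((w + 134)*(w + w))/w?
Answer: -26407/24298 ≈ -1.0868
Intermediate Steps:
S(w) = 268 + 2*w (S(w) = ((134 + w)*(2*w))/w = (2*w*(134 + w))/w = 268 + 2*w)
(-26389 + S(-143))/((13622 + 10039) + 637) = (-26389 + (268 + 2*(-143)))/((13622 + 10039) + 637) = (-26389 + (268 - 286))/(23661 + 637) = (-26389 - 18)/24298 = -26407*1/24298 = -26407/24298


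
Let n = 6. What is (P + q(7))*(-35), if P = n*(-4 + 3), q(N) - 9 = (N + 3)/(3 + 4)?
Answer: -155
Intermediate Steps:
q(N) = 66/7 + N/7 (q(N) = 9 + (N + 3)/(3 + 4) = 9 + (3 + N)/7 = 9 + (3 + N)*(⅐) = 9 + (3/7 + N/7) = 66/7 + N/7)
P = -6 (P = 6*(-4 + 3) = 6*(-1) = -6)
(P + q(7))*(-35) = (-6 + (66/7 + (⅐)*7))*(-35) = (-6 + (66/7 + 1))*(-35) = (-6 + 73/7)*(-35) = (31/7)*(-35) = -155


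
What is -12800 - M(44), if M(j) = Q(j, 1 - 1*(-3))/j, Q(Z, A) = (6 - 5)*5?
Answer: -563205/44 ≈ -12800.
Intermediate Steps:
Q(Z, A) = 5 (Q(Z, A) = 1*5 = 5)
M(j) = 5/j
-12800 - M(44) = -12800 - 5/44 = -563205/44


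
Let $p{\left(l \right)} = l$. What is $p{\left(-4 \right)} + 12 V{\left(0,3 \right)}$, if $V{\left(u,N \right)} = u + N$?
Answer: $32$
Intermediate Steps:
$V{\left(u,N \right)} = N + u$
$p{\left(-4 \right)} + 12 V{\left(0,3 \right)} = -4 + 12 \left(3 + 0\right) = -4 + 12 \cdot 3 = -4 + 36 = 32$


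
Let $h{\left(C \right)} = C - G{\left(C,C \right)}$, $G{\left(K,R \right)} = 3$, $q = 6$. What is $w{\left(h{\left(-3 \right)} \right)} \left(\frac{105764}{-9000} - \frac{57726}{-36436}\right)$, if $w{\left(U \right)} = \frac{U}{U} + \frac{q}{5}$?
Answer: $- \frac{1146091067}{51238125} \approx -22.368$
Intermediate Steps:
$h{\left(C \right)} = -3 + C$ ($h{\left(C \right)} = C - 3 = -3 + C$)
$w{\left(U \right)} = \frac{11}{5}$ ($w{\left(U \right)} = \frac{U}{U} + \frac{6}{5} = 1 + 6 \cdot \frac{1}{5} = 1 + \frac{6}{5} = \frac{11}{5}$)
$w{\left(h{\left(-3 \right)} \right)} \left(\frac{105764}{-9000} - \frac{57726}{-36436}\right) = \frac{11 \left(\frac{105764}{-9000} - \frac{57726}{-36436}\right)}{5} = \frac{11 \left(105764 \left(- \frac{1}{9000}\right) - - \frac{28863}{18218}\right)}{5} = \frac{11 \left(- \frac{26441}{2250} + \frac{28863}{18218}\right)}{5} = \frac{11}{5} \left(- \frac{104190097}{10247625}\right) = - \frac{1146091067}{51238125}$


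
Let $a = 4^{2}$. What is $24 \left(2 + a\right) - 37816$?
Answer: $-37384$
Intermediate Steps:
$a = 16$
$24 \left(2 + a\right) - 37816 = 24 \left(2 + 16\right) - 37816 = 24 \cdot 18 - 37816 = 432 - 37816 = -37384$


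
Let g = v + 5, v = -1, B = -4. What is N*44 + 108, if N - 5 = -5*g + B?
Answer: -728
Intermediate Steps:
g = 4 (g = -1 + 5 = 4)
N = -19 (N = 5 + (-5*4 - 4) = 5 + (-20 - 4) = 5 - 24 = -19)
N*44 + 108 = -19*44 + 108 = -836 + 108 = -728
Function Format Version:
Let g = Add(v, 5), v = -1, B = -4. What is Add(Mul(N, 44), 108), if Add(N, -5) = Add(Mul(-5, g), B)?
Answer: -728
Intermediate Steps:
g = 4 (g = Add(-1, 5) = 4)
N = -19 (N = Add(5, Add(Mul(-5, 4), -4)) = Add(5, Add(-20, -4)) = Add(5, -24) = -19)
Add(Mul(N, 44), 108) = Add(Mul(-19, 44), 108) = Add(-836, 108) = -728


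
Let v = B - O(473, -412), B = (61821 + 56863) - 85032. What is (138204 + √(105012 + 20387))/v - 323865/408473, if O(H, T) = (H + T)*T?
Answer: 850330053/545719928 + √125399/58784 ≈ 1.5642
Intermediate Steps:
B = 33652 (B = 118684 - 85032 = 33652)
O(H, T) = T*(H + T)
v = 58784 (v = 33652 - (-412)*(473 - 412) = 33652 - (-412)*61 = 33652 - 1*(-25132) = 33652 + 25132 = 58784)
(138204 + √(105012 + 20387))/v - 323865/408473 = (138204 + √(105012 + 20387))/58784 - 323865/408473 = (138204 + √125399)*(1/58784) - 323865*1/408473 = (3141/1336 + √125399/58784) - 323865/408473 = 850330053/545719928 + √125399/58784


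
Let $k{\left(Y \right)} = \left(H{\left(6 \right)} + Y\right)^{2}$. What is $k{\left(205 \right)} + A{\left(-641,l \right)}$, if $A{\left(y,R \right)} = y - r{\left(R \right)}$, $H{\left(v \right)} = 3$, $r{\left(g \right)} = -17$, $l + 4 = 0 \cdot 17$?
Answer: $42640$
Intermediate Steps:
$l = -4$ ($l = -4 + 0 \cdot 17 = -4 + 0 = -4$)
$A{\left(y,R \right)} = 17 + y$ ($A{\left(y,R \right)} = y - -17 = y + 17 = 17 + y$)
$k{\left(Y \right)} = \left(3 + Y\right)^{2}$
$k{\left(205 \right)} + A{\left(-641,l \right)} = \left(3 + 205\right)^{2} + \left(17 - 641\right) = 208^{2} - 624 = 43264 - 624 = 42640$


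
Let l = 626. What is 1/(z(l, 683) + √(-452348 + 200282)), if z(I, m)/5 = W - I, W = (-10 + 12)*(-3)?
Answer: -1580/5118833 - I*√252066/10237666 ≈ -0.00030866 - 4.9041e-5*I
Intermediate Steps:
W = -6 (W = 2*(-3) = -6)
z(I, m) = -30 - 5*I (z(I, m) = 5*(-6 - I) = -30 - 5*I)
1/(z(l, 683) + √(-452348 + 200282)) = 1/((-30 - 5*626) + √(-452348 + 200282)) = 1/((-30 - 3130) + √(-252066)) = 1/(-3160 + I*√252066)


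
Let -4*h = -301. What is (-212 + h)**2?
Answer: 299209/16 ≈ 18701.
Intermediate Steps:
h = 301/4 (h = -1/4*(-301) = 301/4 ≈ 75.250)
(-212 + h)**2 = (-212 + 301/4)**2 = (-547/4)**2 = 299209/16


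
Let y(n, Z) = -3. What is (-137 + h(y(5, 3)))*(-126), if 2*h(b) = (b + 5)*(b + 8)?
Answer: 16632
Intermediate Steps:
h(b) = (5 + b)*(8 + b)/2 (h(b) = ((b + 5)*(b + 8))/2 = ((5 + b)*(8 + b))/2 = (5 + b)*(8 + b)/2)
(-137 + h(y(5, 3)))*(-126) = (-137 + (20 + (½)*(-3)² + (13/2)*(-3)))*(-126) = (-137 + (20 + (½)*9 - 39/2))*(-126) = (-137 + (20 + 9/2 - 39/2))*(-126) = (-137 + 5)*(-126) = -132*(-126) = 16632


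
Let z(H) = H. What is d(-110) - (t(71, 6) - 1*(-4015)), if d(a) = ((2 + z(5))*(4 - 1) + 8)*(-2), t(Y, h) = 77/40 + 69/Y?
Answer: -11575547/2840 ≈ -4075.9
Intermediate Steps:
t(Y, h) = 77/40 + 69/Y (t(Y, h) = 77*(1/40) + 69/Y = 77/40 + 69/Y)
d(a) = -58 (d(a) = ((2 + 5)*(4 - 1) + 8)*(-2) = (7*3 + 8)*(-2) = (21 + 8)*(-2) = 29*(-2) = -58)
d(-110) - (t(71, 6) - 1*(-4015)) = -58 - ((77/40 + 69/71) - 1*(-4015)) = -58 - ((77/40 + 69*(1/71)) + 4015) = -58 - ((77/40 + 69/71) + 4015) = -58 - (8227/2840 + 4015) = -58 - 1*11410827/2840 = -58 - 11410827/2840 = -11575547/2840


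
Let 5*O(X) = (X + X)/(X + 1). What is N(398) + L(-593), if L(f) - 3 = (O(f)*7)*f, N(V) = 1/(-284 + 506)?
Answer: -7371289/4440 ≈ -1660.2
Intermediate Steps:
O(X) = 2*X/(5*(1 + X)) (O(X) = ((X + X)/(X + 1))/5 = ((2*X)/(1 + X))/5 = (2*X/(1 + X))/5 = 2*X/(5*(1 + X)))
N(V) = 1/222
L(f) = 3 + 14*f²/(5*(1 + f)) (L(f) = 3 + ((2*f/(5*(1 + f)))*7)*f = 3 + (14*f/(5*(1 + f)))*f = 3 + 14*f²/(5*(1 + f)))
N(398) + L(-593) = 1/222 + (15 + 14*(-593)² + 15*(-593))/(5*(1 - 593)) = 1/222 + (⅕)*(15 + 14*351649 - 8895)/(-592) = 1/222 + (⅕)*(-1/592)*(15 + 4923086 - 8895) = 1/222 + (⅕)*(-1/592)*4914206 = 1/222 - 2457103/1480 = -7371289/4440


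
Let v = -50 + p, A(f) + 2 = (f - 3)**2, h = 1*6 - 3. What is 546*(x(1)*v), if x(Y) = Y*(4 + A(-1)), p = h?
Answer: -461916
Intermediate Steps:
h = 3 (h = 6 - 3 = 3)
p = 3
A(f) = -2 + (-3 + f)**2 (A(f) = -2 + (f - 3)**2 = -2 + (-3 + f)**2)
x(Y) = 18*Y (x(Y) = Y*(4 + (-2 + (-3 - 1)**2)) = Y*(4 + (-2 + (-4)**2)) = Y*(4 + (-2 + 16)) = Y*(4 + 14) = Y*18 = 18*Y)
v = -47 (v = -50 + 3 = -47)
546*(x(1)*v) = 546*((18*1)*(-47)) = 546*(18*(-47)) = 546*(-846) = -461916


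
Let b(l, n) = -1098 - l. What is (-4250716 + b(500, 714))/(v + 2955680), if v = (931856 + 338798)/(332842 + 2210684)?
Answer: -5407935609582/3758925099167 ≈ -1.4387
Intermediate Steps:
v = 635327/1271763 (v = 1270654/2543526 = 1270654*(1/2543526) = 635327/1271763 ≈ 0.49956)
(-4250716 + b(500, 714))/(v + 2955680) = (-4250716 + (-1098 - 1*500))/(635327/1271763 + 2955680) = (-4250716 + (-1098 - 500))/(3758925099167/1271763) = (-4250716 - 1598)*(1271763/3758925099167) = -4252314*1271763/3758925099167 = -5407935609582/3758925099167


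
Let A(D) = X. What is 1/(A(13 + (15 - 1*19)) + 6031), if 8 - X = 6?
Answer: 1/6033 ≈ 0.00016575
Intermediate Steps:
X = 2 (X = 8 - 1*6 = 8 - 6 = 2)
A(D) = 2
1/(A(13 + (15 - 1*19)) + 6031) = 1/(2 + 6031) = 1/6033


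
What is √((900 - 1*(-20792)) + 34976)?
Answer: 2*√14167 ≈ 238.05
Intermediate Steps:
√((900 - 1*(-20792)) + 34976) = √((900 + 20792) + 34976) = √(21692 + 34976) = √56668 = 2*√14167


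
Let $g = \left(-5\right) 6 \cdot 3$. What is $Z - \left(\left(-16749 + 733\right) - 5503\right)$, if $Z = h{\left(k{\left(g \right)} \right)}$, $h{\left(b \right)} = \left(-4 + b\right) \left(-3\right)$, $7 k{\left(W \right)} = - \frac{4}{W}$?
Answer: $\frac{2260753}{105} \approx 21531.0$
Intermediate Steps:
$g = -90$ ($g = \left(-30\right) 3 = -90$)
$k{\left(W \right)} = - \frac{4}{7 W}$ ($k{\left(W \right)} = \frac{\left(-4\right) \frac{1}{W}}{7} = - \frac{4}{7 W}$)
$h{\left(b \right)} = 12 - 3 b$
$Z = \frac{1258}{105}$ ($Z = 12 - 3 \left(- \frac{4}{7 \left(-90\right)}\right) = 12 - 3 \left(\left(- \frac{4}{7}\right) \left(- \frac{1}{90}\right)\right) = 12 - \frac{2}{105} = \frac{1258}{105} \approx 11.981$)
$Z - \left(\left(-16749 + 733\right) - 5503\right) = \frac{1258}{105} - \left(\left(-16749 + 733\right) - 5503\right) = \frac{1258}{105} - \left(-16016 - 5503\right) = \frac{1258}{105} - -21519 = \frac{1258}{105} + 21519 = \frac{2260753}{105}$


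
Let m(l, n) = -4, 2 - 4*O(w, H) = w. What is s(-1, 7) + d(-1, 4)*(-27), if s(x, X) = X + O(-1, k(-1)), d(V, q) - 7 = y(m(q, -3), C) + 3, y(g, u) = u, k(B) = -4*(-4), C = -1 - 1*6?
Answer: -293/4 ≈ -73.250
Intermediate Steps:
C = -7 (C = -1 - 6 = -7)
k(B) = 16
O(w, H) = ½ - w/4
d(V, q) = 3 (d(V, q) = 7 + (-7 + 3) = 7 - 4 = 3)
s(x, X) = ¾ + X (s(x, X) = X + (½ - ¼*(-1)) = X + (½ + ¼) = X + ¾ = ¾ + X)
s(-1, 7) + d(-1, 4)*(-27) = (¾ + 7) + 3*(-27) = 31/4 - 81 = -293/4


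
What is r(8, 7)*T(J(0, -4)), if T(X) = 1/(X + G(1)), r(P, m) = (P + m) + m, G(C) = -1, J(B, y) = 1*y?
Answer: -22/5 ≈ -4.4000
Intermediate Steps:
J(B, y) = y
r(P, m) = P + 2*m
T(X) = 1/(-1 + X) (T(X) = 1/(X - 1) = 1/(-1 + X))
r(8, 7)*T(J(0, -4)) = (8 + 2*7)/(-1 - 4) = (8 + 14)/(-5) = 22*(-⅕) = -22/5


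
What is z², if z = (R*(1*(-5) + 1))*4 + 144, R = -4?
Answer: 43264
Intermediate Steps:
z = 208 (z = -4*(1*(-5) + 1)*4 + 144 = -4*(-5 + 1)*4 + 144 = -4*(-4)*4 + 144 = 16*4 + 144 = 64 + 144 = 208)
z² = 208² = 43264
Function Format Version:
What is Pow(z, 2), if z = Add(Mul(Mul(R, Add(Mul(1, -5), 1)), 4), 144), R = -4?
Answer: 43264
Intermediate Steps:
z = 208 (z = Add(Mul(Mul(-4, Add(Mul(1, -5), 1)), 4), 144) = Add(Mul(Mul(-4, Add(-5, 1)), 4), 144) = Add(Mul(Mul(-4, -4), 4), 144) = Add(Mul(16, 4), 144) = Add(64, 144) = 208)
Pow(z, 2) = Pow(208, 2) = 43264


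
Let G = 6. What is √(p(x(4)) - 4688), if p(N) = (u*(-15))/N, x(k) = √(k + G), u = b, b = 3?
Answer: √(-18752 - 18*√10)/2 ≈ 68.573*I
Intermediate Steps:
u = 3
x(k) = √(6 + k) (x(k) = √(k + 6) = √(6 + k))
p(N) = -45/N (p(N) = (3*(-15))/N = -45/N)
√(p(x(4)) - 4688) = √(-45/√(6 + 4) - 4688) = √(-45*√10/10 - 4688) = √(-9*√10/2 - 4688) = √(-4688 - 9*√10/2)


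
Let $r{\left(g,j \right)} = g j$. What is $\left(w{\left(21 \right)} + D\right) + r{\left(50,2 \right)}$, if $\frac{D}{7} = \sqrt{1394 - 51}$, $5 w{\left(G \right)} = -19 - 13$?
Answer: $\frac{468}{5} + 7 \sqrt{1343} \approx 350.13$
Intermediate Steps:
$w{\left(G \right)} = - \frac{32}{5}$ ($w{\left(G \right)} = \frac{-19 - 13}{5} = \frac{1}{5} \left(-32\right) = - \frac{32}{5}$)
$D = 7 \sqrt{1343}$ ($D = 7 \sqrt{1394 - 51} = 7 \sqrt{1343} \approx 256.53$)
$\left(w{\left(21 \right)} + D\right) + r{\left(50,2 \right)} = \left(- \frac{32}{5} + 7 \sqrt{1343}\right) + 50 \cdot 2 = \left(- \frac{32}{5} + 7 \sqrt{1343}\right) + 100 = \frac{468}{5} + 7 \sqrt{1343}$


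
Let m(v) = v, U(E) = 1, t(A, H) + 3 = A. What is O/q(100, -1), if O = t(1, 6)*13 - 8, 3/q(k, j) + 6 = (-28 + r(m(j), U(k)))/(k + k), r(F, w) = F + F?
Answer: 697/10 ≈ 69.700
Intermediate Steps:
t(A, H) = -3 + A
r(F, w) = 2*F
q(k, j) = 3/(-6 + (-28 + 2*j)/(2*k)) (q(k, j) = 3/(-6 + (-28 + 2*j)/(k + k)) = 3/(-6 + (-28 + 2*j)/((2*k))) = 3/(-6 + (-28 + 2*j)*(1/(2*k))) = 3/(-6 + (-28 + 2*j)/(2*k)))
O = -34 (O = (-3 + 1)*13 - 8 = -2*13 - 8 = -26 - 8 = -34)
O/q(100, -1) = -34/(3*100/(-14 - 1 - 6*100)) = -34/(3*100/(-14 - 1 - 600)) = -34/(3*100/(-615)) = -34/(3*100*(-1/615)) = -34/(-20/41) = -34*(-41/20) = 697/10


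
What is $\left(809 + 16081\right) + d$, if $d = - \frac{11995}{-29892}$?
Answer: $\frac{504887875}{29892} \approx 16890.0$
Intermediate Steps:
$d = \frac{11995}{29892}$ ($d = \left(-11995\right) \left(- \frac{1}{29892}\right) = \frac{11995}{29892} \approx 0.40128$)
$\left(809 + 16081\right) + d = \left(809 + 16081\right) + \frac{11995}{29892} = 16890 + \frac{11995}{29892} = \frac{504887875}{29892}$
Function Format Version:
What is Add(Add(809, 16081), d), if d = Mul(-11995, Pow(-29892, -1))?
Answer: Rational(504887875, 29892) ≈ 16890.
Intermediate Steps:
d = Rational(11995, 29892) (d = Mul(-11995, Rational(-1, 29892)) = Rational(11995, 29892) ≈ 0.40128)
Add(Add(809, 16081), d) = Add(Add(809, 16081), Rational(11995, 29892)) = Add(16890, Rational(11995, 29892)) = Rational(504887875, 29892)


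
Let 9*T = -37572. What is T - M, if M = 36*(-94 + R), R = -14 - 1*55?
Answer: 5080/3 ≈ 1693.3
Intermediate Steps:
T = -12524/3 (T = (⅑)*(-37572) = -12524/3 ≈ -4174.7)
R = -69 (R = -14 - 55 = -69)
M = -5868 (M = 36*(-94 - 69) = 36*(-163) = -5868)
T - M = -12524/3 - 1*(-5868) = -12524/3 + 5868 = 5080/3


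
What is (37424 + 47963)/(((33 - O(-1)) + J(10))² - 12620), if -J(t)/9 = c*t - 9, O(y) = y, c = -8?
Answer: 85387/684605 ≈ 0.12472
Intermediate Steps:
J(t) = 81 + 72*t (J(t) = -9*(-8*t - 9) = -9*(-9 - 8*t) = 81 + 72*t)
(37424 + 47963)/(((33 - O(-1)) + J(10))² - 12620) = (37424 + 47963)/(((33 - 1*(-1)) + (81 + 72*10))² - 12620) = 85387/(((33 + 1) + (81 + 720))² - 12620) = 85387/((34 + 801)² - 12620) = 85387/(835² - 12620) = 85387/(697225 - 12620) = 85387/684605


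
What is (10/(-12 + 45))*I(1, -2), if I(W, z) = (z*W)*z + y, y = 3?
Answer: 70/33 ≈ 2.1212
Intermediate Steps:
I(W, z) = 3 + W*z**2 (I(W, z) = (z*W)*z + 3 = (W*z)*z + 3 = W*z**2 + 3 = 3 + W*z**2)
(10/(-12 + 45))*I(1, -2) = (10/(-12 + 45))*(3 + 1*(-2)**2) = (10/33)*(3 + 1*4) = ((1/33)*10)*(3 + 4) = (10/33)*7 = 70/33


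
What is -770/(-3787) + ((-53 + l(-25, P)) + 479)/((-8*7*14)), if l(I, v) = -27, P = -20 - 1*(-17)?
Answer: -18517/60592 ≈ -0.30560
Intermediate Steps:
P = -3 (P = -20 + 17 = -3)
-770/(-3787) + ((-53 + l(-25, P)) + 479)/((-8*7*14)) = -770/(-3787) + ((-53 - 27) + 479)/((-8*7*14)) = -770*(-1/3787) + (-80 + 479)/((-56*14)) = 110/541 + 399/(-784) = 110/541 + 399*(-1/784) = 110/541 - 57/112 = -18517/60592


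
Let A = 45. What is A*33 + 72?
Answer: 1557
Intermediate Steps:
A*33 + 72 = 45*33 + 72 = 1485 + 72 = 1557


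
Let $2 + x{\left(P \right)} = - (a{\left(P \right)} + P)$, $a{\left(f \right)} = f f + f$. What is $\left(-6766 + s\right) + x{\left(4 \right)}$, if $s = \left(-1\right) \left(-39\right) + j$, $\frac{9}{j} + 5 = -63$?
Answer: $- \frac{459213}{68} \approx -6753.1$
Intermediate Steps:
$j = - \frac{9}{68}$ ($j = \frac{9}{-5 - 63} = \frac{9}{-68} = 9 \left(- \frac{1}{68}\right) = - \frac{9}{68} \approx -0.13235$)
$a{\left(f \right)} = f + f^{2}$ ($a{\left(f \right)} = f^{2} + f = f + f^{2}$)
$s = \frac{2643}{68}$ ($s = \left(-1\right) \left(-39\right) - \frac{9}{68} = 39 - \frac{9}{68} = \frac{2643}{68} \approx 38.868$)
$x{\left(P \right)} = -2 - P - P \left(1 + P\right)$ ($x{\left(P \right)} = -2 - \left(P \left(1 + P\right) + P\right) = -2 - \left(P + P \left(1 + P\right)\right) = -2 - P - P \left(1 + P\right)$)
$\left(-6766 + s\right) + x{\left(4 \right)} = \left(-6766 + \frac{2643}{68}\right) - \left(6 + 4 \left(1 + 4\right)\right) = - \frac{457445}{68} - \left(6 + 20\right) = - \frac{457445}{68} - 26 = - \frac{459213}{68}$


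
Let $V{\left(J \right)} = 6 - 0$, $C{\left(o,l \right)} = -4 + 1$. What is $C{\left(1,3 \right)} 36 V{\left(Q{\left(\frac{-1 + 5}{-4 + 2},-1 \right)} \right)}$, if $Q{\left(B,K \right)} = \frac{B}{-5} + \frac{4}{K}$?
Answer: $-648$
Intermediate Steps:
$C{\left(o,l \right)} = -3$
$Q{\left(B,K \right)} = \frac{4}{K} - \frac{B}{5}$ ($Q{\left(B,K \right)} = B \left(- \frac{1}{5}\right) + \frac{4}{K} = - \frac{B}{5} + \frac{4}{K} = \frac{4}{K} - \frac{B}{5}$)
$V{\left(J \right)} = 6$ ($V{\left(J \right)} = 6 + 0 = 6$)
$C{\left(1,3 \right)} 36 V{\left(Q{\left(\frac{-1 + 5}{-4 + 2},-1 \right)} \right)} = \left(-3\right) 36 \cdot 6 = \left(-108\right) 6 = -648$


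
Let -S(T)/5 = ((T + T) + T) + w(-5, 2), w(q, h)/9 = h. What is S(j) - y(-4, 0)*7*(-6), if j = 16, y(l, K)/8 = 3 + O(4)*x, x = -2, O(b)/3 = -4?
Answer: 8742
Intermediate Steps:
O(b) = -12 (O(b) = 3*(-4) = -12)
w(q, h) = 9*h
y(l, K) = 216 (y(l, K) = 8*(3 - 12*(-2)) = 8*(3 + 24) = 8*27 = 216)
S(T) = -90 - 15*T (S(T) = -5*(((T + T) + T) + 9*2) = -5*((2*T + T) + 18) = -5*(3*T + 18) = -5*(18 + 3*T) = -90 - 15*T)
S(j) - y(-4, 0)*7*(-6) = (-90 - 15*16) - 216*7*(-6) = (-90 - 240) - 1512*(-6) = -330 - 1*(-9072) = -330 + 9072 = 8742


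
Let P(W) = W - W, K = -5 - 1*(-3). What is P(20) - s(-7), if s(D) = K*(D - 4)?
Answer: -22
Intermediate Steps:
K = -2 (K = -5 + 3 = -2)
s(D) = 8 - 2*D (s(D) = -2*(D - 4) = -2*(-4 + D) = 8 - 2*D)
P(W) = 0
P(20) - s(-7) = 0 - (8 - 2*(-7)) = 0 - (8 + 14) = 0 - 1*22 = 0 - 22 = -22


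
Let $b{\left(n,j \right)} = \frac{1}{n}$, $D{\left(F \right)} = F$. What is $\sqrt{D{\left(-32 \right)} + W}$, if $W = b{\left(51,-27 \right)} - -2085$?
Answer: $\frac{16 \sqrt{20859}}{51} \approx 45.31$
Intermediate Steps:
$W = \frac{106336}{51}$ ($W = \frac{1}{51} - -2085 = \frac{1}{51} + 2085 = \frac{106336}{51} \approx 2085.0$)
$\sqrt{D{\left(-32 \right)} + W} = \sqrt{-32 + \frac{106336}{51}} = \sqrt{\frac{104704}{51}} = \frac{16 \sqrt{20859}}{51}$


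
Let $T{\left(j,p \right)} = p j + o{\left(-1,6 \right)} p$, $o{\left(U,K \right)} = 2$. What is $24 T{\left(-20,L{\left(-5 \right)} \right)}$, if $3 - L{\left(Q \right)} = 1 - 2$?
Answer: $-1728$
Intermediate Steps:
$L{\left(Q \right)} = 4$ ($L{\left(Q \right)} = 3 - \left(1 - 2\right) = 3 - -1 = 3 + 1 = 4$)
$T{\left(j,p \right)} = 2 p + j p$ ($T{\left(j,p \right)} = p j + 2 p = j p + 2 p = 2 p + j p$)
$24 T{\left(-20,L{\left(-5 \right)} \right)} = 24 \cdot 4 \left(2 - 20\right) = 24 \cdot 4 \left(-18\right) = 24 \left(-72\right) = -1728$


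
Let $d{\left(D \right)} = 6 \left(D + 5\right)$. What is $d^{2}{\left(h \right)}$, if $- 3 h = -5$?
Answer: $1600$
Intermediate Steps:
$h = \frac{5}{3}$ ($h = \left(- \frac{1}{3}\right) \left(-5\right) = \frac{5}{3} \approx 1.6667$)
$d{\left(D \right)} = 30 + 6 D$ ($d{\left(D \right)} = 6 \left(5 + D\right) = 30 + 6 D$)
$d^{2}{\left(h \right)} = \left(30 + 6 \cdot \frac{5}{3}\right)^{2} = \left(30 + 10\right)^{2} = 40^{2} = 1600$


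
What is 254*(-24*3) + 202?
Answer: -18086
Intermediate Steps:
254*(-24*3) + 202 = 254*(-72) + 202 = -18288 + 202 = -18086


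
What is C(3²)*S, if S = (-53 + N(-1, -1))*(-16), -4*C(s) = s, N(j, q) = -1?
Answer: -1944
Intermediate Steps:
C(s) = -s/4
S = 864 (S = (-53 - 1)*(-16) = -54*(-16) = 864)
C(3²)*S = -¼*3²*864 = -¼*9*864 = -9/4*864 = -1944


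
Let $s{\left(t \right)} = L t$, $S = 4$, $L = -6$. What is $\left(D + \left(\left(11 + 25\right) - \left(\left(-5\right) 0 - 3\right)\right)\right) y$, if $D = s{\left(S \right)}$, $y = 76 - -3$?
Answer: $1185$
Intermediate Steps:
$s{\left(t \right)} = - 6 t$
$y = 79$ ($y = 76 + 3 = 79$)
$D = -24$ ($D = \left(-6\right) 4 = -24$)
$\left(D + \left(\left(11 + 25\right) - \left(\left(-5\right) 0 - 3\right)\right)\right) y = \left(-24 + \left(\left(11 + 25\right) - \left(\left(-5\right) 0 - 3\right)\right)\right) 79 = \left(-24 + \left(36 - \left(0 - 3\right)\right)\right) 79 = \left(-24 + \left(36 - -3\right)\right) 79 = \left(-24 + \left(36 + 3\right)\right) 79 = \left(-24 + 39\right) 79 = 15 \cdot 79 = 1185$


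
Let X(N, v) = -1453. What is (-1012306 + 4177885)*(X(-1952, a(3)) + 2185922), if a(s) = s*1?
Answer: 6915109192551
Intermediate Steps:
a(s) = s
(-1012306 + 4177885)*(X(-1952, a(3)) + 2185922) = (-1012306 + 4177885)*(-1453 + 2185922) = 3165579*2184469 = 6915109192551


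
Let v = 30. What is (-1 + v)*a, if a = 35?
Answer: 1015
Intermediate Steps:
(-1 + v)*a = (-1 + 30)*35 = 29*35 = 1015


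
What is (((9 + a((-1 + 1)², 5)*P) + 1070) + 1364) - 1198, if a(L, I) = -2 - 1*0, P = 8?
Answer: 1229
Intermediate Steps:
a(L, I) = -2 (a(L, I) = -2 + 0 = -2)
(((9 + a((-1 + 1)², 5)*P) + 1070) + 1364) - 1198 = (((9 - 2*8) + 1070) + 1364) - 1198 = (((9 - 16) + 1070) + 1364) - 1198 = ((-7 + 1070) + 1364) - 1198 = (1063 + 1364) - 1198 = 2427 - 1198 = 1229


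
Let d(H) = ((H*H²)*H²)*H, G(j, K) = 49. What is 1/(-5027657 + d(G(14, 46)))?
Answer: 1/13836259544 ≈ 7.2274e-11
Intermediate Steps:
d(H) = H⁶ (d(H) = (H³*H²)*H = H⁵*H = H⁶)
1/(-5027657 + d(G(14, 46))) = 1/(-5027657 + 49⁶) = 1/(-5027657 + 13841287201) = 1/13836259544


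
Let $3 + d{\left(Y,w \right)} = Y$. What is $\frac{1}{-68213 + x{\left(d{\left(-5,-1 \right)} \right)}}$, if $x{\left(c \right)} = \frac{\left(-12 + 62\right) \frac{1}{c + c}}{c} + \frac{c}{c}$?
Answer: $- \frac{64}{4365543} \approx -1.466 \cdot 10^{-5}$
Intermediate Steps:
$d{\left(Y,w \right)} = -3 + Y$
$x{\left(c \right)} = 1 + \frac{25}{c^{2}}$ ($x{\left(c \right)} = \frac{50 \frac{1}{2 c}}{c} + 1 = \frac{25 \frac{1}{c}}{c} + 1 = \frac{25}{c^{2}} + 1 = 1 + \frac{25}{c^{2}}$)
$\frac{1}{-68213 + x{\left(d{\left(-5,-1 \right)} \right)}} = \frac{1}{-68213 + \left(1 + \frac{25}{\left(-3 - 5\right)^{2}}\right)} = \frac{1}{-68213 + \left(1 + \frac{25}{64}\right)} = \frac{1}{-68213 + \frac{89}{64}} = \frac{1}{- \frac{4365543}{64}} = - \frac{64}{4365543}$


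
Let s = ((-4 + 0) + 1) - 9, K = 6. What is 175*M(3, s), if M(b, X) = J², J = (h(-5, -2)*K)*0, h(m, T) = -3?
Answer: 0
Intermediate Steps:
s = -12 (s = (-4 + 1) - 9 = -3 - 9 = -12)
J = 0 (J = -3*6*0 = -18*0 = 0)
M(b, X) = 0 (M(b, X) = 0² = 0)
175*M(3, s) = 175*0 = 0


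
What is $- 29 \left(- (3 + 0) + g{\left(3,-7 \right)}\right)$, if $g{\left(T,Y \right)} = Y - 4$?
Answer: $406$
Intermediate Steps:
$g{\left(T,Y \right)} = -4 + Y$
$- 29 \left(- (3 + 0) + g{\left(3,-7 \right)}\right) = - 29 \left(- (3 + 0) - 11\right) = - 29 \left(\left(-1\right) 3 - 11\right) = - 29 \left(-3 - 11\right) = \left(-29\right) \left(-14\right) = 406$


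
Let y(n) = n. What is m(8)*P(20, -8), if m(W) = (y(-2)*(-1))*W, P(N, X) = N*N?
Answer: 6400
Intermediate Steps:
P(N, X) = N²
m(W) = 2*W (m(W) = (-2*(-1))*W = 2*W)
m(8)*P(20, -8) = (2*8)*20² = 16*400 = 6400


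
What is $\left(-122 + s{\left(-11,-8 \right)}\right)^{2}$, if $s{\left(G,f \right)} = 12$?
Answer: $12100$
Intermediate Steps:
$\left(-122 + s{\left(-11,-8 \right)}\right)^{2} = \left(-122 + 12\right)^{2} = \left(-110\right)^{2} = 12100$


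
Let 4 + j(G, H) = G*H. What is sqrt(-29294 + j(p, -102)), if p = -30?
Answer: I*sqrt(26238) ≈ 161.98*I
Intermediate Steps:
j(G, H) = -4 + G*H
sqrt(-29294 + j(p, -102)) = sqrt(-29294 + (-4 - 30*(-102))) = sqrt(-29294 + (-4 + 3060)) = sqrt(-29294 + 3056) = sqrt(-26238) = I*sqrt(26238)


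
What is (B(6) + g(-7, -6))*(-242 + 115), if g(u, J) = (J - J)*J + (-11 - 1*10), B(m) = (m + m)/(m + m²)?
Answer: 18415/7 ≈ 2630.7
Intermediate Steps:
B(m) = 2*m/(m + m²) (B(m) = (2*m)/(m + m²) = 2*m/(m + m²))
g(u, J) = -21 (g(u, J) = 0*J + (-11 - 10) = 0 - 21 = -21)
(B(6) + g(-7, -6))*(-242 + 115) = (2/(1 + 6) - 21)*(-242 + 115) = (2/7 - 21)*(-127) = -145/7*(-127) = 18415/7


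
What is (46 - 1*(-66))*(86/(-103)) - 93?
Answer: -19211/103 ≈ -186.51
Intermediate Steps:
(46 - 1*(-66))*(86/(-103)) - 93 = (46 + 66)*(86*(-1/103)) - 93 = 112*(-86/103) - 93 = -9632/103 - 93 = -19211/103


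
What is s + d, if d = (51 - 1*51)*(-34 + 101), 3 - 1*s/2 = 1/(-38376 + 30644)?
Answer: 23197/3866 ≈ 6.0003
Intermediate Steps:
s = 23197/3866 (s = 6 - 2/(-38376 + 30644) = 6 - 2/(-7732) = 6 - 2*(-1/7732) = 6 + 1/3866 = 23197/3866 ≈ 6.0003)
d = 0 (d = (51 - 51)*67 = 0*67 = 0)
s + d = 23197/3866 + 0 = 23197/3866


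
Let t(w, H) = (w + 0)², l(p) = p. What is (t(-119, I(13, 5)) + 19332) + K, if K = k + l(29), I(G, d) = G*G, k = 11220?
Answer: 44742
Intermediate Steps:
I(G, d) = G²
t(w, H) = w²
K = 11249 (K = 11220 + 29 = 11249)
(t(-119, I(13, 5)) + 19332) + K = ((-119)² + 19332) + 11249 = (14161 + 19332) + 11249 = 33493 + 11249 = 44742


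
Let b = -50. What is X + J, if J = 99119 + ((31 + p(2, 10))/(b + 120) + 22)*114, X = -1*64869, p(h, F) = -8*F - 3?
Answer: 1283566/35 ≈ 36673.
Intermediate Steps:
p(h, F) = -3 - 8*F
X = -64869
J = 3553981/35 (J = 99119 + ((31 + (-3 - 8*10))/(-50 + 120) + 22)*114 = 99119 + ((31 + (-3 - 80))/70 + 22)*114 = 99119 + ((31 - 83)*(1/70) + 22)*114 = 99119 + (-52*1/70 + 22)*114 = 99119 + (-26/35 + 22)*114 = 99119 + (744/35)*114 = 99119 + 84816/35 = 3553981/35 ≈ 1.0154e+5)
X + J = -64869 + 3553981/35 = 1283566/35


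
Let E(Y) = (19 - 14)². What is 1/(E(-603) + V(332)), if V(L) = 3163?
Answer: 1/3188 ≈ 0.00031368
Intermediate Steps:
E(Y) = 25 (E(Y) = 5² = 25)
1/(E(-603) + V(332)) = 1/(25 + 3163) = 1/3188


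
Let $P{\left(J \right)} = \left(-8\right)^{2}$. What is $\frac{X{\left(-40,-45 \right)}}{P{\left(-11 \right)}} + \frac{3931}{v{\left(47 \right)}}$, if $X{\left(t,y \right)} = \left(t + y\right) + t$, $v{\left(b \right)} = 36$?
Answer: $\frac{61771}{576} \approx 107.24$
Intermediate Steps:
$X{\left(t,y \right)} = y + 2 t$
$P{\left(J \right)} = 64$
$\frac{X{\left(-40,-45 \right)}}{P{\left(-11 \right)}} + \frac{3931}{v{\left(47 \right)}} = \frac{-45 + 2 \left(-40\right)}{64} + \frac{3931}{36} = \left(-45 - 80\right) \frac{1}{64} + 3931 \cdot \frac{1}{36} = \left(-125\right) \frac{1}{64} + \frac{3931}{36} = - \frac{125}{64} + \frac{3931}{36} = \frac{61771}{576}$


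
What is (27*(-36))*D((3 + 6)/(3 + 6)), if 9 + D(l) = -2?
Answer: 10692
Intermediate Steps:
D(l) = -11 (D(l) = -9 - 2 = -11)
(27*(-36))*D((3 + 6)/(3 + 6)) = (27*(-36))*(-11) = -972*(-11) = 10692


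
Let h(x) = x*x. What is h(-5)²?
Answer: 625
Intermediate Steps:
h(x) = x²
h(-5)² = ((-5)²)² = 25² = 625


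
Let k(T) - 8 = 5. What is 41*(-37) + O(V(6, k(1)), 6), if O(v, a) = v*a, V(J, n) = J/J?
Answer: -1511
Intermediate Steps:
k(T) = 13 (k(T) = 8 + 5 = 13)
V(J, n) = 1
O(v, a) = a*v
41*(-37) + O(V(6, k(1)), 6) = 41*(-37) + 6*1 = -1517 + 6 = -1511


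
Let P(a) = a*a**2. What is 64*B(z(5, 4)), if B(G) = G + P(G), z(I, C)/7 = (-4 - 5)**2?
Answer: 11666229120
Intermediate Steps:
P(a) = a**3
z(I, C) = 567 (z(I, C) = 7*(-4 - 5)**2 = 7*(-9)**2 = 7*81 = 567)
B(G) = G + G**3
64*B(z(5, 4)) = 64*(567 + 567**3) = 64*(567 + 182284263) = 64*182284830 = 11666229120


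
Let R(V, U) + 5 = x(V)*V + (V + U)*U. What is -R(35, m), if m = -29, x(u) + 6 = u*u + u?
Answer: -43711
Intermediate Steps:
x(u) = -6 + u + u**2 (x(u) = -6 + (u*u + u) = -6 + (u**2 + u) = -6 + (u + u**2) = -6 + u + u**2)
R(V, U) = -5 + U*(U + V) + V*(-6 + V + V**2) (R(V, U) = -5 + ((-6 + V + V**2)*V + (V + U)*U) = -5 + (V*(-6 + V + V**2) + (U + V)*U) = -5 + (V*(-6 + V + V**2) + U*(U + V)) = -5 + (U*(U + V) + V*(-6 + V + V**2)) = -5 + U*(U + V) + V*(-6 + V + V**2))
-R(35, m) = -(-5 + (-29)**2 - 29*35 + 35*(-6 + 35 + 35**2)) = -(-5 + 841 - 1015 + 35*(-6 + 35 + 1225)) = -(-5 + 841 - 1015 + 35*1254) = -(-5 + 841 - 1015 + 43890) = -1*43711 = -43711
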